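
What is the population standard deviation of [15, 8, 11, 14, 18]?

3.4293

Step 1: Compute the mean: 13.2
Step 2: Sum of squared deviations from the mean: 58.8
Step 3: Population variance = 58.8 / 5 = 11.76
Step 4: Standard deviation = sqrt(11.76) = 3.4293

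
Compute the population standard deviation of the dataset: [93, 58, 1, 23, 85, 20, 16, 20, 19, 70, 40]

29.669

Step 1: Compute the mean: 40.4545
Step 2: Sum of squared deviations from the mean: 9682.7273
Step 3: Population variance = 9682.7273 / 11 = 880.2479
Step 4: Standard deviation = sqrt(880.2479) = 29.669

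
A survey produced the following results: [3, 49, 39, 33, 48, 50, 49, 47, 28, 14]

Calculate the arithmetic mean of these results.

36

Step 1: Sum all values: 3 + 49 + 39 + 33 + 48 + 50 + 49 + 47 + 28 + 14 = 360
Step 2: Count the number of values: n = 10
Step 3: Mean = sum / n = 360 / 10 = 36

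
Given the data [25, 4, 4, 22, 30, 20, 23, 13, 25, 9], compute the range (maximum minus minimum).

26

Step 1: Identify the maximum value: max = 30
Step 2: Identify the minimum value: min = 4
Step 3: Range = max - min = 30 - 4 = 26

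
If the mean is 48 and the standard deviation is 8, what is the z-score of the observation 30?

-2.25

Step 1: Recall the z-score formula: z = (x - mu) / sigma
Step 2: Substitute values: z = (30 - 48) / 8
Step 3: z = -18 / 8 = -2.25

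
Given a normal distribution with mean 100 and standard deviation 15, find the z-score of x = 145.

3

Step 1: Recall the z-score formula: z = (x - mu) / sigma
Step 2: Substitute values: z = (145 - 100) / 15
Step 3: z = 45 / 15 = 3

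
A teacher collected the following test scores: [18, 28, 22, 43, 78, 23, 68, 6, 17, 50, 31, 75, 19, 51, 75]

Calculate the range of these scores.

72

Step 1: Identify the maximum value: max = 78
Step 2: Identify the minimum value: min = 6
Step 3: Range = max - min = 78 - 6 = 72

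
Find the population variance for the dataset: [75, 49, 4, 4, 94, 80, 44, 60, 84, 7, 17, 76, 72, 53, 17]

944.5956

Step 1: Compute the mean: (75 + 49 + 4 + 4 + 94 + 80 + 44 + 60 + 84 + 7 + 17 + 76 + 72 + 53 + 17) / 15 = 49.0667
Step 2: Compute squared deviations from the mean:
  (75 - 49.0667)^2 = 672.5378
  (49 - 49.0667)^2 = 0.0044
  (4 - 49.0667)^2 = 2031.0044
  (4 - 49.0667)^2 = 2031.0044
  (94 - 49.0667)^2 = 2019.0044
  (80 - 49.0667)^2 = 956.8711
  (44 - 49.0667)^2 = 25.6711
  (60 - 49.0667)^2 = 119.5378
  (84 - 49.0667)^2 = 1220.3378
  (7 - 49.0667)^2 = 1769.6044
  (17 - 49.0667)^2 = 1028.2711
  (76 - 49.0667)^2 = 725.4044
  (72 - 49.0667)^2 = 525.9378
  (53 - 49.0667)^2 = 15.4711
  (17 - 49.0667)^2 = 1028.2711
Step 3: Sum of squared deviations = 14168.9333
Step 4: Population variance = 14168.9333 / 15 = 944.5956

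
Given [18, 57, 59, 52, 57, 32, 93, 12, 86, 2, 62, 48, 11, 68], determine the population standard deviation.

27.1042

Step 1: Compute the mean: 46.9286
Step 2: Sum of squared deviations from the mean: 10284.9286
Step 3: Population variance = 10284.9286 / 14 = 734.6378
Step 4: Standard deviation = sqrt(734.6378) = 27.1042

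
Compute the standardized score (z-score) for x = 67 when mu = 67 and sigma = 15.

0

Step 1: Recall the z-score formula: z = (x - mu) / sigma
Step 2: Substitute values: z = (67 - 67) / 15
Step 3: z = 0 / 15 = 0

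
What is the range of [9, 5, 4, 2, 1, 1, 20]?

19

Step 1: Identify the maximum value: max = 20
Step 2: Identify the minimum value: min = 1
Step 3: Range = max - min = 20 - 1 = 19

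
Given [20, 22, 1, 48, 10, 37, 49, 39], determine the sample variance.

313.6429

Step 1: Compute the mean: (20 + 22 + 1 + 48 + 10 + 37 + 49 + 39) / 8 = 28.25
Step 2: Compute squared deviations from the mean:
  (20 - 28.25)^2 = 68.0625
  (22 - 28.25)^2 = 39.0625
  (1 - 28.25)^2 = 742.5625
  (48 - 28.25)^2 = 390.0625
  (10 - 28.25)^2 = 333.0625
  (37 - 28.25)^2 = 76.5625
  (49 - 28.25)^2 = 430.5625
  (39 - 28.25)^2 = 115.5625
Step 3: Sum of squared deviations = 2195.5
Step 4: Sample variance = 2195.5 / 7 = 313.6429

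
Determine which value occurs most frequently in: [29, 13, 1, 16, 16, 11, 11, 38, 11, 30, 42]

11

Step 1: Count the frequency of each value:
  1: appears 1 time(s)
  11: appears 3 time(s)
  13: appears 1 time(s)
  16: appears 2 time(s)
  29: appears 1 time(s)
  30: appears 1 time(s)
  38: appears 1 time(s)
  42: appears 1 time(s)
Step 2: The value 11 appears most frequently (3 times).
Step 3: Mode = 11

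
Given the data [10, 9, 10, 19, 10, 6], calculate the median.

10

Step 1: Sort the data in ascending order: [6, 9, 10, 10, 10, 19]
Step 2: The number of values is n = 6.
Step 3: Since n is even, the median is the average of positions 3 and 4:
  Median = (10 + 10) / 2 = 10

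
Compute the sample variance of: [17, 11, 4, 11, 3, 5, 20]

43.4762

Step 1: Compute the mean: (17 + 11 + 4 + 11 + 3 + 5 + 20) / 7 = 10.1429
Step 2: Compute squared deviations from the mean:
  (17 - 10.1429)^2 = 47.0204
  (11 - 10.1429)^2 = 0.7347
  (4 - 10.1429)^2 = 37.7347
  (11 - 10.1429)^2 = 0.7347
  (3 - 10.1429)^2 = 51.0204
  (5 - 10.1429)^2 = 26.449
  (20 - 10.1429)^2 = 97.1633
Step 3: Sum of squared deviations = 260.8571
Step 4: Sample variance = 260.8571 / 6 = 43.4762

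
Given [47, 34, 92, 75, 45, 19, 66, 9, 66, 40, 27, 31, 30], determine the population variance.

527.4438

Step 1: Compute the mean: (47 + 34 + 92 + 75 + 45 + 19 + 66 + 9 + 66 + 40 + 27 + 31 + 30) / 13 = 44.6923
Step 2: Compute squared deviations from the mean:
  (47 - 44.6923)^2 = 5.3254
  (34 - 44.6923)^2 = 114.3254
  (92 - 44.6923)^2 = 2238.0178
  (75 - 44.6923)^2 = 918.5562
  (45 - 44.6923)^2 = 0.0947
  (19 - 44.6923)^2 = 660.0947
  (66 - 44.6923)^2 = 454.0178
  (9 - 44.6923)^2 = 1273.9408
  (66 - 44.6923)^2 = 454.0178
  (40 - 44.6923)^2 = 22.0178
  (27 - 44.6923)^2 = 313.0178
  (31 - 44.6923)^2 = 187.4793
  (30 - 44.6923)^2 = 215.8639
Step 3: Sum of squared deviations = 6856.7692
Step 4: Population variance = 6856.7692 / 13 = 527.4438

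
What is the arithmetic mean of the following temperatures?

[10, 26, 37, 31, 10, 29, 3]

20.8571

Step 1: Sum all values: 10 + 26 + 37 + 31 + 10 + 29 + 3 = 146
Step 2: Count the number of values: n = 7
Step 3: Mean = sum / n = 146 / 7 = 20.8571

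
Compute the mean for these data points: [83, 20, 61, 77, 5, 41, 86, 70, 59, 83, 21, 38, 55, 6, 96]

53.4

Step 1: Sum all values: 83 + 20 + 61 + 77 + 5 + 41 + 86 + 70 + 59 + 83 + 21 + 38 + 55 + 6 + 96 = 801
Step 2: Count the number of values: n = 15
Step 3: Mean = sum / n = 801 / 15 = 53.4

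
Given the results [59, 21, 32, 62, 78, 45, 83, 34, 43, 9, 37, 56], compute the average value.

46.5833

Step 1: Sum all values: 59 + 21 + 32 + 62 + 78 + 45 + 83 + 34 + 43 + 9 + 37 + 56 = 559
Step 2: Count the number of values: n = 12
Step 3: Mean = sum / n = 559 / 12 = 46.5833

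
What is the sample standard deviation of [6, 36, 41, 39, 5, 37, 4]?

17.8512

Step 1: Compute the mean: 24
Step 2: Sum of squared deviations from the mean: 1912
Step 3: Sample variance = 1912 / 6 = 318.6667
Step 4: Standard deviation = sqrt(318.6667) = 17.8512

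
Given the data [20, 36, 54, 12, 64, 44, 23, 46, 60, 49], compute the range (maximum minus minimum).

52

Step 1: Identify the maximum value: max = 64
Step 2: Identify the minimum value: min = 12
Step 3: Range = max - min = 64 - 12 = 52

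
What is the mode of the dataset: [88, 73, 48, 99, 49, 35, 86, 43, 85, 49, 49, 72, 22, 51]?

49

Step 1: Count the frequency of each value:
  22: appears 1 time(s)
  35: appears 1 time(s)
  43: appears 1 time(s)
  48: appears 1 time(s)
  49: appears 3 time(s)
  51: appears 1 time(s)
  72: appears 1 time(s)
  73: appears 1 time(s)
  85: appears 1 time(s)
  86: appears 1 time(s)
  88: appears 1 time(s)
  99: appears 1 time(s)
Step 2: The value 49 appears most frequently (3 times).
Step 3: Mode = 49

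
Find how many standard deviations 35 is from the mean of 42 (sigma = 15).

-0.4667

Step 1: Recall the z-score formula: z = (x - mu) / sigma
Step 2: Substitute values: z = (35 - 42) / 15
Step 3: z = -7 / 15 = -0.4667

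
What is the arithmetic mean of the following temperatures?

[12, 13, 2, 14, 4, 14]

9.8333

Step 1: Sum all values: 12 + 13 + 2 + 14 + 4 + 14 = 59
Step 2: Count the number of values: n = 6
Step 3: Mean = sum / n = 59 / 6 = 9.8333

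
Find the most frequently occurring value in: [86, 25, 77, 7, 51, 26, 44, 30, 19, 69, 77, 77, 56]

77

Step 1: Count the frequency of each value:
  7: appears 1 time(s)
  19: appears 1 time(s)
  25: appears 1 time(s)
  26: appears 1 time(s)
  30: appears 1 time(s)
  44: appears 1 time(s)
  51: appears 1 time(s)
  56: appears 1 time(s)
  69: appears 1 time(s)
  77: appears 3 time(s)
  86: appears 1 time(s)
Step 2: The value 77 appears most frequently (3 times).
Step 3: Mode = 77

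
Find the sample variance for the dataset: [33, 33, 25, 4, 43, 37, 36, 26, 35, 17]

130.1

Step 1: Compute the mean: (33 + 33 + 25 + 4 + 43 + 37 + 36 + 26 + 35 + 17) / 10 = 28.9
Step 2: Compute squared deviations from the mean:
  (33 - 28.9)^2 = 16.81
  (33 - 28.9)^2 = 16.81
  (25 - 28.9)^2 = 15.21
  (4 - 28.9)^2 = 620.01
  (43 - 28.9)^2 = 198.81
  (37 - 28.9)^2 = 65.61
  (36 - 28.9)^2 = 50.41
  (26 - 28.9)^2 = 8.41
  (35 - 28.9)^2 = 37.21
  (17 - 28.9)^2 = 141.61
Step 3: Sum of squared deviations = 1170.9
Step 4: Sample variance = 1170.9 / 9 = 130.1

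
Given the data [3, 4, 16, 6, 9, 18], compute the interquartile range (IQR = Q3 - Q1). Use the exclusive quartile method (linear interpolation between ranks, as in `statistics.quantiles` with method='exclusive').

12.75

Step 1: Sort the data: [3, 4, 6, 9, 16, 18]
Step 2: n = 6
Step 3: Using the exclusive quartile method:
  Q1 = 3.75
  Q2 (median) = 7.5
  Q3 = 16.5
  IQR = Q3 - Q1 = 16.5 - 3.75 = 12.75
Step 4: IQR = 12.75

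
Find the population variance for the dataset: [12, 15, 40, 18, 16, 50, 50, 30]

222.3594

Step 1: Compute the mean: (12 + 15 + 40 + 18 + 16 + 50 + 50 + 30) / 8 = 28.875
Step 2: Compute squared deviations from the mean:
  (12 - 28.875)^2 = 284.7656
  (15 - 28.875)^2 = 192.5156
  (40 - 28.875)^2 = 123.7656
  (18 - 28.875)^2 = 118.2656
  (16 - 28.875)^2 = 165.7656
  (50 - 28.875)^2 = 446.2656
  (50 - 28.875)^2 = 446.2656
  (30 - 28.875)^2 = 1.2656
Step 3: Sum of squared deviations = 1778.875
Step 4: Population variance = 1778.875 / 8 = 222.3594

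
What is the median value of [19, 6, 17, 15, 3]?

15

Step 1: Sort the data in ascending order: [3, 6, 15, 17, 19]
Step 2: The number of values is n = 5.
Step 3: Since n is odd, the median is the middle value at position 3: 15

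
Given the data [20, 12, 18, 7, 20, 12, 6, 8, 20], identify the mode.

20

Step 1: Count the frequency of each value:
  6: appears 1 time(s)
  7: appears 1 time(s)
  8: appears 1 time(s)
  12: appears 2 time(s)
  18: appears 1 time(s)
  20: appears 3 time(s)
Step 2: The value 20 appears most frequently (3 times).
Step 3: Mode = 20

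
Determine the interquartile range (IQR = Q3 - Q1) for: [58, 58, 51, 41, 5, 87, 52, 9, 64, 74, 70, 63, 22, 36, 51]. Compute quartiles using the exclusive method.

28

Step 1: Sort the data: [5, 9, 22, 36, 41, 51, 51, 52, 58, 58, 63, 64, 70, 74, 87]
Step 2: n = 15
Step 3: Using the exclusive quartile method:
  Q1 = 36
  Q2 (median) = 52
  Q3 = 64
  IQR = Q3 - Q1 = 64 - 36 = 28
Step 4: IQR = 28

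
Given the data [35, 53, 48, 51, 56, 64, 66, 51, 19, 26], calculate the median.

51

Step 1: Sort the data in ascending order: [19, 26, 35, 48, 51, 51, 53, 56, 64, 66]
Step 2: The number of values is n = 10.
Step 3: Since n is even, the median is the average of positions 5 and 6:
  Median = (51 + 51) / 2 = 51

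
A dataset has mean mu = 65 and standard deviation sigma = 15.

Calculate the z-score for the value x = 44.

-1.4

Step 1: Recall the z-score formula: z = (x - mu) / sigma
Step 2: Substitute values: z = (44 - 65) / 15
Step 3: z = -21 / 15 = -1.4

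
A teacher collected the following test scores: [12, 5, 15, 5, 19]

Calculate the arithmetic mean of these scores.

11.2

Step 1: Sum all values: 12 + 5 + 15 + 5 + 19 = 56
Step 2: Count the number of values: n = 5
Step 3: Mean = sum / n = 56 / 5 = 11.2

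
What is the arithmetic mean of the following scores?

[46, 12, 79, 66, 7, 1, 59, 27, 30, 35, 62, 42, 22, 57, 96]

42.7333

Step 1: Sum all values: 46 + 12 + 79 + 66 + 7 + 1 + 59 + 27 + 30 + 35 + 62 + 42 + 22 + 57 + 96 = 641
Step 2: Count the number of values: n = 15
Step 3: Mean = sum / n = 641 / 15 = 42.7333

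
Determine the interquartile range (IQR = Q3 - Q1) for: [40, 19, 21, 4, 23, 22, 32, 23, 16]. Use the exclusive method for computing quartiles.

10

Step 1: Sort the data: [4, 16, 19, 21, 22, 23, 23, 32, 40]
Step 2: n = 9
Step 3: Using the exclusive quartile method:
  Q1 = 17.5
  Q2 (median) = 22
  Q3 = 27.5
  IQR = Q3 - Q1 = 27.5 - 17.5 = 10
Step 4: IQR = 10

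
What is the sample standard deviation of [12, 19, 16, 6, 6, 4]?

6.1237

Step 1: Compute the mean: 10.5
Step 2: Sum of squared deviations from the mean: 187.5
Step 3: Sample variance = 187.5 / 5 = 37.5
Step 4: Standard deviation = sqrt(37.5) = 6.1237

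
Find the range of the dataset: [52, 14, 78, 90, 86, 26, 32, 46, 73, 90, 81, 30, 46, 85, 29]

76

Step 1: Identify the maximum value: max = 90
Step 2: Identify the minimum value: min = 14
Step 3: Range = max - min = 90 - 14 = 76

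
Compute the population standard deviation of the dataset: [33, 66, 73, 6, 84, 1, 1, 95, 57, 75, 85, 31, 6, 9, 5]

34.5315

Step 1: Compute the mean: 41.8
Step 2: Sum of squared deviations from the mean: 17886.4
Step 3: Population variance = 17886.4 / 15 = 1192.4267
Step 4: Standard deviation = sqrt(1192.4267) = 34.5315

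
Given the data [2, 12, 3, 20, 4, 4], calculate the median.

4

Step 1: Sort the data in ascending order: [2, 3, 4, 4, 12, 20]
Step 2: The number of values is n = 6.
Step 3: Since n is even, the median is the average of positions 3 and 4:
  Median = (4 + 4) / 2 = 4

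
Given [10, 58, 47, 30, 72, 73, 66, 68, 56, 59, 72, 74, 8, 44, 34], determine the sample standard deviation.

22.1514

Step 1: Compute the mean: 51.4
Step 2: Sum of squared deviations from the mean: 6869.6
Step 3: Sample variance = 6869.6 / 14 = 490.6857
Step 4: Standard deviation = sqrt(490.6857) = 22.1514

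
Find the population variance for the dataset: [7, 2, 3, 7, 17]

28.16

Step 1: Compute the mean: (7 + 2 + 3 + 7 + 17) / 5 = 7.2
Step 2: Compute squared deviations from the mean:
  (7 - 7.2)^2 = 0.04
  (2 - 7.2)^2 = 27.04
  (3 - 7.2)^2 = 17.64
  (7 - 7.2)^2 = 0.04
  (17 - 7.2)^2 = 96.04
Step 3: Sum of squared deviations = 140.8
Step 4: Population variance = 140.8 / 5 = 28.16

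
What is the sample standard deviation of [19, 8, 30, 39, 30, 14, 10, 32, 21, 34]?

10.7812

Step 1: Compute the mean: 23.7
Step 2: Sum of squared deviations from the mean: 1046.1
Step 3: Sample variance = 1046.1 / 9 = 116.2333
Step 4: Standard deviation = sqrt(116.2333) = 10.7812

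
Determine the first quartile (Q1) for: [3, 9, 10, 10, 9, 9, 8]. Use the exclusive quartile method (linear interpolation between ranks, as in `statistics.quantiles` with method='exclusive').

8

Step 1: Sort the data: [3, 8, 9, 9, 9, 10, 10]
Step 2: n = 7
Step 3: Using the exclusive quartile method:
  Q1 = 8
  Q2 (median) = 9
  Q3 = 10
  IQR = Q3 - Q1 = 10 - 8 = 2
Step 4: Q1 = 8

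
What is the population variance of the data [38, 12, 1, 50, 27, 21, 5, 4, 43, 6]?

290.01

Step 1: Compute the mean: (38 + 12 + 1 + 50 + 27 + 21 + 5 + 4 + 43 + 6) / 10 = 20.7
Step 2: Compute squared deviations from the mean:
  (38 - 20.7)^2 = 299.29
  (12 - 20.7)^2 = 75.69
  (1 - 20.7)^2 = 388.09
  (50 - 20.7)^2 = 858.49
  (27 - 20.7)^2 = 39.69
  (21 - 20.7)^2 = 0.09
  (5 - 20.7)^2 = 246.49
  (4 - 20.7)^2 = 278.89
  (43 - 20.7)^2 = 497.29
  (6 - 20.7)^2 = 216.09
Step 3: Sum of squared deviations = 2900.1
Step 4: Population variance = 2900.1 / 10 = 290.01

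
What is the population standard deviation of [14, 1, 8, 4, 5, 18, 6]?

5.5291

Step 1: Compute the mean: 8
Step 2: Sum of squared deviations from the mean: 214
Step 3: Population variance = 214 / 7 = 30.5714
Step 4: Standard deviation = sqrt(30.5714) = 5.5291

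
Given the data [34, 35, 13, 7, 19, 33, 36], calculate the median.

33

Step 1: Sort the data in ascending order: [7, 13, 19, 33, 34, 35, 36]
Step 2: The number of values is n = 7.
Step 3: Since n is odd, the median is the middle value at position 4: 33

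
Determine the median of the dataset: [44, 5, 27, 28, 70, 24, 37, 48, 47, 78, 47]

44

Step 1: Sort the data in ascending order: [5, 24, 27, 28, 37, 44, 47, 47, 48, 70, 78]
Step 2: The number of values is n = 11.
Step 3: Since n is odd, the median is the middle value at position 6: 44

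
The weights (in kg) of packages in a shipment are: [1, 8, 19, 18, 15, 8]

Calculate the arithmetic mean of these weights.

11.5

Step 1: Sum all values: 1 + 8 + 19 + 18 + 15 + 8 = 69
Step 2: Count the number of values: n = 6
Step 3: Mean = sum / n = 69 / 6 = 11.5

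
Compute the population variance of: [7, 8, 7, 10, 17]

14.16

Step 1: Compute the mean: (7 + 8 + 7 + 10 + 17) / 5 = 9.8
Step 2: Compute squared deviations from the mean:
  (7 - 9.8)^2 = 7.84
  (8 - 9.8)^2 = 3.24
  (7 - 9.8)^2 = 7.84
  (10 - 9.8)^2 = 0.04
  (17 - 9.8)^2 = 51.84
Step 3: Sum of squared deviations = 70.8
Step 4: Population variance = 70.8 / 5 = 14.16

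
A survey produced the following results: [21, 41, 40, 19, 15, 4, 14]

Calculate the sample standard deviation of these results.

13.7356

Step 1: Compute the mean: 22
Step 2: Sum of squared deviations from the mean: 1132
Step 3: Sample variance = 1132 / 6 = 188.6667
Step 4: Standard deviation = sqrt(188.6667) = 13.7356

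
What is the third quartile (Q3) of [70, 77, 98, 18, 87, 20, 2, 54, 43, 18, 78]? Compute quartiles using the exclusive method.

78

Step 1: Sort the data: [2, 18, 18, 20, 43, 54, 70, 77, 78, 87, 98]
Step 2: n = 11
Step 3: Using the exclusive quartile method:
  Q1 = 18
  Q2 (median) = 54
  Q3 = 78
  IQR = Q3 - Q1 = 78 - 18 = 60
Step 4: Q3 = 78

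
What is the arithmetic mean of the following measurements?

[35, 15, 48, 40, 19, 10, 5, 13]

23.125

Step 1: Sum all values: 35 + 15 + 48 + 40 + 19 + 10 + 5 + 13 = 185
Step 2: Count the number of values: n = 8
Step 3: Mean = sum / n = 185 / 8 = 23.125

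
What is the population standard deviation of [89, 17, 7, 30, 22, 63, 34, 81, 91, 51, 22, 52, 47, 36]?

25.9996

Step 1: Compute the mean: 45.8571
Step 2: Sum of squared deviations from the mean: 9463.7143
Step 3: Population variance = 9463.7143 / 14 = 675.9796
Step 4: Standard deviation = sqrt(675.9796) = 25.9996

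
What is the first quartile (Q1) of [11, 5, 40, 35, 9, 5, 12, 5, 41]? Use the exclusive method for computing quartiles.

5

Step 1: Sort the data: [5, 5, 5, 9, 11, 12, 35, 40, 41]
Step 2: n = 9
Step 3: Using the exclusive quartile method:
  Q1 = 5
  Q2 (median) = 11
  Q3 = 37.5
  IQR = Q3 - Q1 = 37.5 - 5 = 32.5
Step 4: Q1 = 5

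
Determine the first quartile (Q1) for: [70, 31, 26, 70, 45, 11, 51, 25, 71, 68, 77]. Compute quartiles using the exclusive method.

26

Step 1: Sort the data: [11, 25, 26, 31, 45, 51, 68, 70, 70, 71, 77]
Step 2: n = 11
Step 3: Using the exclusive quartile method:
  Q1 = 26
  Q2 (median) = 51
  Q3 = 70
  IQR = Q3 - Q1 = 70 - 26 = 44
Step 4: Q1 = 26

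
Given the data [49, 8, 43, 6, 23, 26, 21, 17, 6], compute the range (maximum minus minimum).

43

Step 1: Identify the maximum value: max = 49
Step 2: Identify the minimum value: min = 6
Step 3: Range = max - min = 49 - 6 = 43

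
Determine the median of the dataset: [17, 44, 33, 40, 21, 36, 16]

33

Step 1: Sort the data in ascending order: [16, 17, 21, 33, 36, 40, 44]
Step 2: The number of values is n = 7.
Step 3: Since n is odd, the median is the middle value at position 4: 33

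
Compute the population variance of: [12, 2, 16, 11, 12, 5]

22.2222

Step 1: Compute the mean: (12 + 2 + 16 + 11 + 12 + 5) / 6 = 9.6667
Step 2: Compute squared deviations from the mean:
  (12 - 9.6667)^2 = 5.4444
  (2 - 9.6667)^2 = 58.7778
  (16 - 9.6667)^2 = 40.1111
  (11 - 9.6667)^2 = 1.7778
  (12 - 9.6667)^2 = 5.4444
  (5 - 9.6667)^2 = 21.7778
Step 3: Sum of squared deviations = 133.3333
Step 4: Population variance = 133.3333 / 6 = 22.2222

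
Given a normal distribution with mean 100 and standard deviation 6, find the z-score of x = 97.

-0.5

Step 1: Recall the z-score formula: z = (x - mu) / sigma
Step 2: Substitute values: z = (97 - 100) / 6
Step 3: z = -3 / 6 = -0.5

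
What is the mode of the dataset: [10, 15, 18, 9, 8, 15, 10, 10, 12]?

10

Step 1: Count the frequency of each value:
  8: appears 1 time(s)
  9: appears 1 time(s)
  10: appears 3 time(s)
  12: appears 1 time(s)
  15: appears 2 time(s)
  18: appears 1 time(s)
Step 2: The value 10 appears most frequently (3 times).
Step 3: Mode = 10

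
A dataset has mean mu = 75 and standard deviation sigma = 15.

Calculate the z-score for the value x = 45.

-2

Step 1: Recall the z-score formula: z = (x - mu) / sigma
Step 2: Substitute values: z = (45 - 75) / 15
Step 3: z = -30 / 15 = -2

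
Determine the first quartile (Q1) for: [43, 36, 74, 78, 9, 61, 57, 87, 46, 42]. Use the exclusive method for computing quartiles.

40.5

Step 1: Sort the data: [9, 36, 42, 43, 46, 57, 61, 74, 78, 87]
Step 2: n = 10
Step 3: Using the exclusive quartile method:
  Q1 = 40.5
  Q2 (median) = 51.5
  Q3 = 75
  IQR = Q3 - Q1 = 75 - 40.5 = 34.5
Step 4: Q1 = 40.5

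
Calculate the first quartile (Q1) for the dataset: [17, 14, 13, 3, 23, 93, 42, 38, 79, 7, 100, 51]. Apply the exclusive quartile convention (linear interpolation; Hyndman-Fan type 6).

13.25

Step 1: Sort the data: [3, 7, 13, 14, 17, 23, 38, 42, 51, 79, 93, 100]
Step 2: n = 12
Step 3: Using the exclusive quartile method:
  Q1 = 13.25
  Q2 (median) = 30.5
  Q3 = 72
  IQR = Q3 - Q1 = 72 - 13.25 = 58.75
Step 4: Q1 = 13.25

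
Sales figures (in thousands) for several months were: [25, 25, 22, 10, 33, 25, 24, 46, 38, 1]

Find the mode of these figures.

25

Step 1: Count the frequency of each value:
  1: appears 1 time(s)
  10: appears 1 time(s)
  22: appears 1 time(s)
  24: appears 1 time(s)
  25: appears 3 time(s)
  33: appears 1 time(s)
  38: appears 1 time(s)
  46: appears 1 time(s)
Step 2: The value 25 appears most frequently (3 times).
Step 3: Mode = 25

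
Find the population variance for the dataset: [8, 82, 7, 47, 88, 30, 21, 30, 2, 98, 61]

1084.9917

Step 1: Compute the mean: (8 + 82 + 7 + 47 + 88 + 30 + 21 + 30 + 2 + 98 + 61) / 11 = 43.0909
Step 2: Compute squared deviations from the mean:
  (8 - 43.0909)^2 = 1231.3719
  (82 - 43.0909)^2 = 1513.9174
  (7 - 43.0909)^2 = 1302.5537
  (47 - 43.0909)^2 = 15.281
  (88 - 43.0909)^2 = 2016.8264
  (30 - 43.0909)^2 = 171.3719
  (21 - 43.0909)^2 = 488.0083
  (30 - 43.0909)^2 = 171.3719
  (2 - 43.0909)^2 = 1688.4628
  (98 - 43.0909)^2 = 3015.0083
  (61 - 43.0909)^2 = 320.7355
Step 3: Sum of squared deviations = 11934.9091
Step 4: Population variance = 11934.9091 / 11 = 1084.9917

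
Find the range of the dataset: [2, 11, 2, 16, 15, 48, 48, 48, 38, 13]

46

Step 1: Identify the maximum value: max = 48
Step 2: Identify the minimum value: min = 2
Step 3: Range = max - min = 48 - 2 = 46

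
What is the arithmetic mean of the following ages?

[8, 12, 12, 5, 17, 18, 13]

12.1429

Step 1: Sum all values: 8 + 12 + 12 + 5 + 17 + 18 + 13 = 85
Step 2: Count the number of values: n = 7
Step 3: Mean = sum / n = 85 / 7 = 12.1429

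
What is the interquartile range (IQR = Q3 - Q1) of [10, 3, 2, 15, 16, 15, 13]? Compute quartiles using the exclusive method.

12

Step 1: Sort the data: [2, 3, 10, 13, 15, 15, 16]
Step 2: n = 7
Step 3: Using the exclusive quartile method:
  Q1 = 3
  Q2 (median) = 13
  Q3 = 15
  IQR = Q3 - Q1 = 15 - 3 = 12
Step 4: IQR = 12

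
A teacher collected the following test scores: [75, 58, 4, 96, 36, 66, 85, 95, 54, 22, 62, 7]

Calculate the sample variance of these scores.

1010.5455

Step 1: Compute the mean: (75 + 58 + 4 + 96 + 36 + 66 + 85 + 95 + 54 + 22 + 62 + 7) / 12 = 55
Step 2: Compute squared deviations from the mean:
  (75 - 55)^2 = 400
  (58 - 55)^2 = 9
  (4 - 55)^2 = 2601
  (96 - 55)^2 = 1681
  (36 - 55)^2 = 361
  (66 - 55)^2 = 121
  (85 - 55)^2 = 900
  (95 - 55)^2 = 1600
  (54 - 55)^2 = 1
  (22 - 55)^2 = 1089
  (62 - 55)^2 = 49
  (7 - 55)^2 = 2304
Step 3: Sum of squared deviations = 11116
Step 4: Sample variance = 11116 / 11 = 1010.5455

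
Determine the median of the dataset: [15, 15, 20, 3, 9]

15

Step 1: Sort the data in ascending order: [3, 9, 15, 15, 20]
Step 2: The number of values is n = 5.
Step 3: Since n is odd, the median is the middle value at position 3: 15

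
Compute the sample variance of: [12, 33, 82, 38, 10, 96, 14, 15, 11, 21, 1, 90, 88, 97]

1426.8791

Step 1: Compute the mean: (12 + 33 + 82 + 38 + 10 + 96 + 14 + 15 + 11 + 21 + 1 + 90 + 88 + 97) / 14 = 43.4286
Step 2: Compute squared deviations from the mean:
  (12 - 43.4286)^2 = 987.7551
  (33 - 43.4286)^2 = 108.7551
  (82 - 43.4286)^2 = 1487.7551
  (38 - 43.4286)^2 = 29.4694
  (10 - 43.4286)^2 = 1117.4694
  (96 - 43.4286)^2 = 2763.7551
  (14 - 43.4286)^2 = 866.0408
  (15 - 43.4286)^2 = 808.1837
  (11 - 43.4286)^2 = 1051.6122
  (21 - 43.4286)^2 = 503.0408
  (1 - 43.4286)^2 = 1800.1837
  (90 - 43.4286)^2 = 2168.898
  (88 - 43.4286)^2 = 1986.6122
  (97 - 43.4286)^2 = 2869.898
Step 3: Sum of squared deviations = 18549.4286
Step 4: Sample variance = 18549.4286 / 13 = 1426.8791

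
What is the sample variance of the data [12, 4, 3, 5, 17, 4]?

32.3

Step 1: Compute the mean: (12 + 4 + 3 + 5 + 17 + 4) / 6 = 7.5
Step 2: Compute squared deviations from the mean:
  (12 - 7.5)^2 = 20.25
  (4 - 7.5)^2 = 12.25
  (3 - 7.5)^2 = 20.25
  (5 - 7.5)^2 = 6.25
  (17 - 7.5)^2 = 90.25
  (4 - 7.5)^2 = 12.25
Step 3: Sum of squared deviations = 161.5
Step 4: Sample variance = 161.5 / 5 = 32.3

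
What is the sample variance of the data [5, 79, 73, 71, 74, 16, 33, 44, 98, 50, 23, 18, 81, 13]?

941.956

Step 1: Compute the mean: (5 + 79 + 73 + 71 + 74 + 16 + 33 + 44 + 98 + 50 + 23 + 18 + 81 + 13) / 14 = 48.4286
Step 2: Compute squared deviations from the mean:
  (5 - 48.4286)^2 = 1886.0408
  (79 - 48.4286)^2 = 934.6122
  (73 - 48.4286)^2 = 603.7551
  (71 - 48.4286)^2 = 509.4694
  (74 - 48.4286)^2 = 653.898
  (16 - 48.4286)^2 = 1051.6122
  (33 - 48.4286)^2 = 238.0408
  (44 - 48.4286)^2 = 19.6122
  (98 - 48.4286)^2 = 2457.3265
  (50 - 48.4286)^2 = 2.4694
  (23 - 48.4286)^2 = 646.6122
  (18 - 48.4286)^2 = 925.898
  (81 - 48.4286)^2 = 1060.898
  (13 - 48.4286)^2 = 1255.1837
Step 3: Sum of squared deviations = 12245.4286
Step 4: Sample variance = 12245.4286 / 13 = 941.956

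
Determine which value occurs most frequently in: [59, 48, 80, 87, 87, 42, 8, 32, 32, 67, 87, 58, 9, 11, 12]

87

Step 1: Count the frequency of each value:
  8: appears 1 time(s)
  9: appears 1 time(s)
  11: appears 1 time(s)
  12: appears 1 time(s)
  32: appears 2 time(s)
  42: appears 1 time(s)
  48: appears 1 time(s)
  58: appears 1 time(s)
  59: appears 1 time(s)
  67: appears 1 time(s)
  80: appears 1 time(s)
  87: appears 3 time(s)
Step 2: The value 87 appears most frequently (3 times).
Step 3: Mode = 87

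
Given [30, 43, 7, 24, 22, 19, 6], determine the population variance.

142.5306

Step 1: Compute the mean: (30 + 43 + 7 + 24 + 22 + 19 + 6) / 7 = 21.5714
Step 2: Compute squared deviations from the mean:
  (30 - 21.5714)^2 = 71.0408
  (43 - 21.5714)^2 = 459.1837
  (7 - 21.5714)^2 = 212.3265
  (24 - 21.5714)^2 = 5.898
  (22 - 21.5714)^2 = 0.1837
  (19 - 21.5714)^2 = 6.6122
  (6 - 21.5714)^2 = 242.4694
Step 3: Sum of squared deviations = 997.7143
Step 4: Population variance = 997.7143 / 7 = 142.5306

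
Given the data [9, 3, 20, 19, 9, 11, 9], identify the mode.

9

Step 1: Count the frequency of each value:
  3: appears 1 time(s)
  9: appears 3 time(s)
  11: appears 1 time(s)
  19: appears 1 time(s)
  20: appears 1 time(s)
Step 2: The value 9 appears most frequently (3 times).
Step 3: Mode = 9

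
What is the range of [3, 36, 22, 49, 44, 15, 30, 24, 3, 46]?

46

Step 1: Identify the maximum value: max = 49
Step 2: Identify the minimum value: min = 3
Step 3: Range = max - min = 49 - 3 = 46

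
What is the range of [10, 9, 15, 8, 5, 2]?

13

Step 1: Identify the maximum value: max = 15
Step 2: Identify the minimum value: min = 2
Step 3: Range = max - min = 15 - 2 = 13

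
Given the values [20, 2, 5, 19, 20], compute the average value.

13.2

Step 1: Sum all values: 20 + 2 + 5 + 19 + 20 = 66
Step 2: Count the number of values: n = 5
Step 3: Mean = sum / n = 66 / 5 = 13.2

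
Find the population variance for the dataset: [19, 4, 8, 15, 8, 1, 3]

37.0612

Step 1: Compute the mean: (19 + 4 + 8 + 15 + 8 + 1 + 3) / 7 = 8.2857
Step 2: Compute squared deviations from the mean:
  (19 - 8.2857)^2 = 114.7959
  (4 - 8.2857)^2 = 18.3673
  (8 - 8.2857)^2 = 0.0816
  (15 - 8.2857)^2 = 45.0816
  (8 - 8.2857)^2 = 0.0816
  (1 - 8.2857)^2 = 53.0816
  (3 - 8.2857)^2 = 27.9388
Step 3: Sum of squared deviations = 259.4286
Step 4: Population variance = 259.4286 / 7 = 37.0612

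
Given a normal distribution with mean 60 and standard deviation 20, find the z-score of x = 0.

-3

Step 1: Recall the z-score formula: z = (x - mu) / sigma
Step 2: Substitute values: z = (0 - 60) / 20
Step 3: z = -60 / 20 = -3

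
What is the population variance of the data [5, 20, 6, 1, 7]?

41.36

Step 1: Compute the mean: (5 + 20 + 6 + 1 + 7) / 5 = 7.8
Step 2: Compute squared deviations from the mean:
  (5 - 7.8)^2 = 7.84
  (20 - 7.8)^2 = 148.84
  (6 - 7.8)^2 = 3.24
  (1 - 7.8)^2 = 46.24
  (7 - 7.8)^2 = 0.64
Step 3: Sum of squared deviations = 206.8
Step 4: Population variance = 206.8 / 5 = 41.36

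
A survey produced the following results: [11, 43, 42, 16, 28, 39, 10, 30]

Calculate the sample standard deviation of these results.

13.627

Step 1: Compute the mean: 27.375
Step 2: Sum of squared deviations from the mean: 1299.875
Step 3: Sample variance = 1299.875 / 7 = 185.6964
Step 4: Standard deviation = sqrt(185.6964) = 13.627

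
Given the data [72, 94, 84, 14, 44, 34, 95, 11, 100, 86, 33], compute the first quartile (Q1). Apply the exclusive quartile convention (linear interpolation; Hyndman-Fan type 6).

33

Step 1: Sort the data: [11, 14, 33, 34, 44, 72, 84, 86, 94, 95, 100]
Step 2: n = 11
Step 3: Using the exclusive quartile method:
  Q1 = 33
  Q2 (median) = 72
  Q3 = 94
  IQR = Q3 - Q1 = 94 - 33 = 61
Step 4: Q1 = 33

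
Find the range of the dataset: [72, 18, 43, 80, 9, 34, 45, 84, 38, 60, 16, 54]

75

Step 1: Identify the maximum value: max = 84
Step 2: Identify the minimum value: min = 9
Step 3: Range = max - min = 84 - 9 = 75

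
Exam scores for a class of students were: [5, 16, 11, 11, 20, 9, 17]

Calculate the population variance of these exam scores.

23.0612

Step 1: Compute the mean: (5 + 16 + 11 + 11 + 20 + 9 + 17) / 7 = 12.7143
Step 2: Compute squared deviations from the mean:
  (5 - 12.7143)^2 = 59.5102
  (16 - 12.7143)^2 = 10.7959
  (11 - 12.7143)^2 = 2.9388
  (11 - 12.7143)^2 = 2.9388
  (20 - 12.7143)^2 = 53.0816
  (9 - 12.7143)^2 = 13.7959
  (17 - 12.7143)^2 = 18.3673
Step 3: Sum of squared deviations = 161.4286
Step 4: Population variance = 161.4286 / 7 = 23.0612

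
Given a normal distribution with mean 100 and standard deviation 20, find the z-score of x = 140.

2

Step 1: Recall the z-score formula: z = (x - mu) / sigma
Step 2: Substitute values: z = (140 - 100) / 20
Step 3: z = 40 / 20 = 2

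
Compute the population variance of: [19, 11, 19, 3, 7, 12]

34.1389

Step 1: Compute the mean: (19 + 11 + 19 + 3 + 7 + 12) / 6 = 11.8333
Step 2: Compute squared deviations from the mean:
  (19 - 11.8333)^2 = 51.3611
  (11 - 11.8333)^2 = 0.6944
  (19 - 11.8333)^2 = 51.3611
  (3 - 11.8333)^2 = 78.0278
  (7 - 11.8333)^2 = 23.3611
  (12 - 11.8333)^2 = 0.0278
Step 3: Sum of squared deviations = 204.8333
Step 4: Population variance = 204.8333 / 6 = 34.1389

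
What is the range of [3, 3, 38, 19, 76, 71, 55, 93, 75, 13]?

90

Step 1: Identify the maximum value: max = 93
Step 2: Identify the minimum value: min = 3
Step 3: Range = max - min = 93 - 3 = 90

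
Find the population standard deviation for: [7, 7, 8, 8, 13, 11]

2.2361

Step 1: Compute the mean: 9
Step 2: Sum of squared deviations from the mean: 30
Step 3: Population variance = 30 / 6 = 5
Step 4: Standard deviation = sqrt(5) = 2.2361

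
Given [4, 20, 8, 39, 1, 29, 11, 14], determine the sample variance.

167.9286

Step 1: Compute the mean: (4 + 20 + 8 + 39 + 1 + 29 + 11 + 14) / 8 = 15.75
Step 2: Compute squared deviations from the mean:
  (4 - 15.75)^2 = 138.0625
  (20 - 15.75)^2 = 18.0625
  (8 - 15.75)^2 = 60.0625
  (39 - 15.75)^2 = 540.5625
  (1 - 15.75)^2 = 217.5625
  (29 - 15.75)^2 = 175.5625
  (11 - 15.75)^2 = 22.5625
  (14 - 15.75)^2 = 3.0625
Step 3: Sum of squared deviations = 1175.5
Step 4: Sample variance = 1175.5 / 7 = 167.9286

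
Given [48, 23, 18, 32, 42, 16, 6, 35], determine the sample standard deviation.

14.2026

Step 1: Compute the mean: 27.5
Step 2: Sum of squared deviations from the mean: 1412
Step 3: Sample variance = 1412 / 7 = 201.7143
Step 4: Standard deviation = sqrt(201.7143) = 14.2026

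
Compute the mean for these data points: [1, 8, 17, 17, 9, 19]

11.8333

Step 1: Sum all values: 1 + 8 + 17 + 17 + 9 + 19 = 71
Step 2: Count the number of values: n = 6
Step 3: Mean = sum / n = 71 / 6 = 11.8333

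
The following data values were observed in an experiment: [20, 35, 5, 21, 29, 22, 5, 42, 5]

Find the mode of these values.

5

Step 1: Count the frequency of each value:
  5: appears 3 time(s)
  20: appears 1 time(s)
  21: appears 1 time(s)
  22: appears 1 time(s)
  29: appears 1 time(s)
  35: appears 1 time(s)
  42: appears 1 time(s)
Step 2: The value 5 appears most frequently (3 times).
Step 3: Mode = 5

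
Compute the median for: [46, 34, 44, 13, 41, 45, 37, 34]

39

Step 1: Sort the data in ascending order: [13, 34, 34, 37, 41, 44, 45, 46]
Step 2: The number of values is n = 8.
Step 3: Since n is even, the median is the average of positions 4 and 5:
  Median = (37 + 41) / 2 = 39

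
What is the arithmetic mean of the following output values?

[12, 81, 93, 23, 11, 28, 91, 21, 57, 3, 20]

40

Step 1: Sum all values: 12 + 81 + 93 + 23 + 11 + 28 + 91 + 21 + 57 + 3 + 20 = 440
Step 2: Count the number of values: n = 11
Step 3: Mean = sum / n = 440 / 11 = 40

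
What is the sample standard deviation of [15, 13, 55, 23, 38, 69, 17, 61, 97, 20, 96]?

31.7736

Step 1: Compute the mean: 45.8182
Step 2: Sum of squared deviations from the mean: 10095.6364
Step 3: Sample variance = 10095.6364 / 10 = 1009.5636
Step 4: Standard deviation = sqrt(1009.5636) = 31.7736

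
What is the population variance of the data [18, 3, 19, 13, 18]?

35.76

Step 1: Compute the mean: (18 + 3 + 19 + 13 + 18) / 5 = 14.2
Step 2: Compute squared deviations from the mean:
  (18 - 14.2)^2 = 14.44
  (3 - 14.2)^2 = 125.44
  (19 - 14.2)^2 = 23.04
  (13 - 14.2)^2 = 1.44
  (18 - 14.2)^2 = 14.44
Step 3: Sum of squared deviations = 178.8
Step 4: Population variance = 178.8 / 5 = 35.76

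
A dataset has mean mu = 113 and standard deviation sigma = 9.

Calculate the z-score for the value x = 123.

1.1111

Step 1: Recall the z-score formula: z = (x - mu) / sigma
Step 2: Substitute values: z = (123 - 113) / 9
Step 3: z = 10 / 9 = 1.1111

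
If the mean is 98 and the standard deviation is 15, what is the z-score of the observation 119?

1.4

Step 1: Recall the z-score formula: z = (x - mu) / sigma
Step 2: Substitute values: z = (119 - 98) / 15
Step 3: z = 21 / 15 = 1.4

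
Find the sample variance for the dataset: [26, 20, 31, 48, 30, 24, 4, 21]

153.1429

Step 1: Compute the mean: (26 + 20 + 31 + 48 + 30 + 24 + 4 + 21) / 8 = 25.5
Step 2: Compute squared deviations from the mean:
  (26 - 25.5)^2 = 0.25
  (20 - 25.5)^2 = 30.25
  (31 - 25.5)^2 = 30.25
  (48 - 25.5)^2 = 506.25
  (30 - 25.5)^2 = 20.25
  (24 - 25.5)^2 = 2.25
  (4 - 25.5)^2 = 462.25
  (21 - 25.5)^2 = 20.25
Step 3: Sum of squared deviations = 1072
Step 4: Sample variance = 1072 / 7 = 153.1429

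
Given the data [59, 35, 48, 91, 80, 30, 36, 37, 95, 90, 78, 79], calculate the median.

68.5

Step 1: Sort the data in ascending order: [30, 35, 36, 37, 48, 59, 78, 79, 80, 90, 91, 95]
Step 2: The number of values is n = 12.
Step 3: Since n is even, the median is the average of positions 6 and 7:
  Median = (59 + 78) / 2 = 68.5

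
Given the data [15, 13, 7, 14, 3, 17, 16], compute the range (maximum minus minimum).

14

Step 1: Identify the maximum value: max = 17
Step 2: Identify the minimum value: min = 3
Step 3: Range = max - min = 17 - 3 = 14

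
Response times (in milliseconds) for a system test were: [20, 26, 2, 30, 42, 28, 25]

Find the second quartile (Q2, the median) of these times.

26

Step 1: Sort the data: [2, 20, 25, 26, 28, 30, 42]
Step 2: n = 7
Step 3: Q2 is the median. Since n is odd, it is the middle value at position 4: 26
Step 4: Q2 = 26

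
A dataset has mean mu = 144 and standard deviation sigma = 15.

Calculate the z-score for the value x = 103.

-2.7333

Step 1: Recall the z-score formula: z = (x - mu) / sigma
Step 2: Substitute values: z = (103 - 144) / 15
Step 3: z = -41 / 15 = -2.7333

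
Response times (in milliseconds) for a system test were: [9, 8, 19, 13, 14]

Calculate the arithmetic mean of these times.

12.6

Step 1: Sum all values: 9 + 8 + 19 + 13 + 14 = 63
Step 2: Count the number of values: n = 5
Step 3: Mean = sum / n = 63 / 5 = 12.6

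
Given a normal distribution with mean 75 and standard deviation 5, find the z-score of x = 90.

3

Step 1: Recall the z-score formula: z = (x - mu) / sigma
Step 2: Substitute values: z = (90 - 75) / 5
Step 3: z = 15 / 5 = 3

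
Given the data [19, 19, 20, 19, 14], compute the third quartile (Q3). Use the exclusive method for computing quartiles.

19.5

Step 1: Sort the data: [14, 19, 19, 19, 20]
Step 2: n = 5
Step 3: Using the exclusive quartile method:
  Q1 = 16.5
  Q2 (median) = 19
  Q3 = 19.5
  IQR = Q3 - Q1 = 19.5 - 16.5 = 3
Step 4: Q3 = 19.5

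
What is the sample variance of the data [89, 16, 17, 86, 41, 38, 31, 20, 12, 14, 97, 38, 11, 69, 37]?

892.4952

Step 1: Compute the mean: (89 + 16 + 17 + 86 + 41 + 38 + 31 + 20 + 12 + 14 + 97 + 38 + 11 + 69 + 37) / 15 = 41.0667
Step 2: Compute squared deviations from the mean:
  (89 - 41.0667)^2 = 2297.6044
  (16 - 41.0667)^2 = 628.3378
  (17 - 41.0667)^2 = 579.2044
  (86 - 41.0667)^2 = 2019.0044
  (41 - 41.0667)^2 = 0.0044
  (38 - 41.0667)^2 = 9.4044
  (31 - 41.0667)^2 = 101.3378
  (20 - 41.0667)^2 = 443.8044
  (12 - 41.0667)^2 = 844.8711
  (14 - 41.0667)^2 = 732.6044
  (97 - 41.0667)^2 = 3128.5378
  (38 - 41.0667)^2 = 9.4044
  (11 - 41.0667)^2 = 904.0044
  (69 - 41.0667)^2 = 780.2711
  (37 - 41.0667)^2 = 16.5378
Step 3: Sum of squared deviations = 12494.9333
Step 4: Sample variance = 12494.9333 / 14 = 892.4952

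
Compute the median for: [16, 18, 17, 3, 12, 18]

16.5

Step 1: Sort the data in ascending order: [3, 12, 16, 17, 18, 18]
Step 2: The number of values is n = 6.
Step 3: Since n is even, the median is the average of positions 3 and 4:
  Median = (16 + 17) / 2 = 16.5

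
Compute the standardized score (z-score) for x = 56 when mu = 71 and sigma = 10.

-1.5

Step 1: Recall the z-score formula: z = (x - mu) / sigma
Step 2: Substitute values: z = (56 - 71) / 10
Step 3: z = -15 / 10 = -1.5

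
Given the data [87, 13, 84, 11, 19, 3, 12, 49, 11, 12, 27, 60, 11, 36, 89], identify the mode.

11

Step 1: Count the frequency of each value:
  3: appears 1 time(s)
  11: appears 3 time(s)
  12: appears 2 time(s)
  13: appears 1 time(s)
  19: appears 1 time(s)
  27: appears 1 time(s)
  36: appears 1 time(s)
  49: appears 1 time(s)
  60: appears 1 time(s)
  84: appears 1 time(s)
  87: appears 1 time(s)
  89: appears 1 time(s)
Step 2: The value 11 appears most frequently (3 times).
Step 3: Mode = 11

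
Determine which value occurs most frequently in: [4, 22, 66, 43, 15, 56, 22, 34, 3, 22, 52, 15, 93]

22

Step 1: Count the frequency of each value:
  3: appears 1 time(s)
  4: appears 1 time(s)
  15: appears 2 time(s)
  22: appears 3 time(s)
  34: appears 1 time(s)
  43: appears 1 time(s)
  52: appears 1 time(s)
  56: appears 1 time(s)
  66: appears 1 time(s)
  93: appears 1 time(s)
Step 2: The value 22 appears most frequently (3 times).
Step 3: Mode = 22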